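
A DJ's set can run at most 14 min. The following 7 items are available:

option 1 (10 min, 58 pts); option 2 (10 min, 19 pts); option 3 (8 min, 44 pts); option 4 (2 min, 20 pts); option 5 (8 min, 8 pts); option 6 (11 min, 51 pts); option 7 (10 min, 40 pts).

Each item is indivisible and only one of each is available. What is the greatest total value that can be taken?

78 pts

Check high-value combinations within 14 min:
- option 1+option 4: duration 10+2=12, value 58+20=78
- option 4+option 6: duration 2+11=13, value 20+51=71
- option 3+option 4: duration 8+2=10, value 44+20=64
- option 4+option 7: duration 2+10=12, value 20+40=60
- option 1: duration 10, value 58
Best: 78 pts.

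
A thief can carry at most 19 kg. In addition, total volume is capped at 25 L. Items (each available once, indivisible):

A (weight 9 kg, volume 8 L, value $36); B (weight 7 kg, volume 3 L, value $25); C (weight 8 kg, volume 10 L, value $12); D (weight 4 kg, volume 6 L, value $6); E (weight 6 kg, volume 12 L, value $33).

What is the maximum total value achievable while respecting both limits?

Feasible sets respecting both limits:
- A+E: weight 15, volume 20, value 69
- B+D+E: weight 17, volume 21, value 64
- A+B: weight 16, volume 11, value 61
Best: $69.

$69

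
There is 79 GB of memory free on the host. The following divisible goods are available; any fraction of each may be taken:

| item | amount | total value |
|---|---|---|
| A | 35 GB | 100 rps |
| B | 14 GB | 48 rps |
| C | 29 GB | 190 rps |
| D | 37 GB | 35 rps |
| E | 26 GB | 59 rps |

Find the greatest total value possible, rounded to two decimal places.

340.27

Take in order of value per unit:
- C (190/29 per unit): all 29 → value 190, running total 190.00
- B (48/14 per unit): all 14 → value 48, running total 238.00
- A (100/35 per unit): all 35 → value 100, running total 338.00
- E (59/26 per unit): 1 of 26 → value 1×59/26 = 2.2692, running total 340.27
Total 340.27.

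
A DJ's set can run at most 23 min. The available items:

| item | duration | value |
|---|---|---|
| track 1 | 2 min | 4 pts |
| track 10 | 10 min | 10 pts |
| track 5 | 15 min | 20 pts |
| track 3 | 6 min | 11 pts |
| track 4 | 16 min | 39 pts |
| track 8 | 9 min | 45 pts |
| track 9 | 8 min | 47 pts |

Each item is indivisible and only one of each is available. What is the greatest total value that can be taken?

Check high-value combinations within 23 min:
- track 3+track 8+track 9: duration 6+9+8=23, value 11+45+47=103
- track 1+track 8+track 9: duration 2+9+8=19, value 4+45+47=96
- track 8+track 9: duration 9+8=17, value 45+47=92
- track 5+track 9: duration 15+8=23, value 20+47=67
- track 1+track 3+track 9: duration 2+6+8=16, value 4+11+47=62
Best: 103 pts.

103 pts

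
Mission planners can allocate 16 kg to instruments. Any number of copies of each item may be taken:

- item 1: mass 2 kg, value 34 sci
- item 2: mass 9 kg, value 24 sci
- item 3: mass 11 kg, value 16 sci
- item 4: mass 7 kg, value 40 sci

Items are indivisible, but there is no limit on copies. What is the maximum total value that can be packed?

Best value-per-unit is item 1 at 34/2, and filling with it alone uses mass 8×2=16. No mix of the others beats 8×34 = 272.

272 sci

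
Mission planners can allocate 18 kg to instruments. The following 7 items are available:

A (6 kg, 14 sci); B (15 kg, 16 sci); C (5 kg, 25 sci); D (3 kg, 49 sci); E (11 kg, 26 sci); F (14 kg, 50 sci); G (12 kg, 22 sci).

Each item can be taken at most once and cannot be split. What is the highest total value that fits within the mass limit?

99 sci

Check high-value combinations within 18 kg:
- D+F: mass 3+14=17, value 49+50=99
- A+C+D: mass 6+5+3=14, value 14+25+49=88
- D+E: mass 3+11=14, value 49+26=75
Best: 99 sci.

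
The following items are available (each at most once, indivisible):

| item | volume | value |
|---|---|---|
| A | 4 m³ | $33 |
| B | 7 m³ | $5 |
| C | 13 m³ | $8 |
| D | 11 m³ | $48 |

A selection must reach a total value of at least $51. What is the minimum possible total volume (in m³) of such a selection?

Subsets with value ≥ 51, sorted by total volume:
- A+D: volume 15, value 81
- B+D: volume 18, value 53
Minimum volume: 15 m³.

15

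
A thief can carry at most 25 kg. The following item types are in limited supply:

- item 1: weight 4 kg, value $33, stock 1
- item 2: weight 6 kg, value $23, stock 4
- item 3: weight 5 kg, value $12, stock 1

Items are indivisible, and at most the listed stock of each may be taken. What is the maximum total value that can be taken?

$102

Top feasible selections:
- 1×item 1 + 3×item 2: weight 22, value 102
- 4×item 2: weight 24, value 92
- 1×item 1 + 2×item 2 + 1×item 3: weight 21, value 91
Best: $102.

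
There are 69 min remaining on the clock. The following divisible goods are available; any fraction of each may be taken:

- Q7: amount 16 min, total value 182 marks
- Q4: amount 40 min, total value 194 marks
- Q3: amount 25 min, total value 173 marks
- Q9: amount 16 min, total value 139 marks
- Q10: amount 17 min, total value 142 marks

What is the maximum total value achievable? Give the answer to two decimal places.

Take in order of value per unit:
- Q7 (182/16 per unit): all 16 → value 182, running total 182.00
- Q9 (139/16 per unit): all 16 → value 139, running total 321.00
- Q10 (142/17 per unit): all 17 → value 142, running total 463.00
- Q3 (173/25 per unit): 20 of 25 → value 20×173/25 = 138.4000, running total 601.40
Total 601.40.

601.40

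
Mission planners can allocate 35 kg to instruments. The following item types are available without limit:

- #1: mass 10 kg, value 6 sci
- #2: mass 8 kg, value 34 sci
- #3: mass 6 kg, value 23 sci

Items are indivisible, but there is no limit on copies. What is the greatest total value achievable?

137 sci

Best value-per-unit is #2 at 34/8; filling with it alone gives 4×34 = 136.
Optimal mix: 2×#2 + 3×#3 → mass 34, value 137.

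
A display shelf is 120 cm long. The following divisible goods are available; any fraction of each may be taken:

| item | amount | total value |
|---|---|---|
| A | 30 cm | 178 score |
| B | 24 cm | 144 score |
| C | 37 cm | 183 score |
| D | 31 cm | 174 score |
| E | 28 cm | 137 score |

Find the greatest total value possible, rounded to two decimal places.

669.11

Take in order of value per unit:
- B (144/24 per unit): all 24 → value 144, running total 144.00
- A (178/30 per unit): all 30 → value 178, running total 322.00
- D (174/31 per unit): all 31 → value 174, running total 496.00
- C (183/37 per unit): 35 of 37 → value 35×183/37 = 173.1081, running total 669.11
Total 669.11.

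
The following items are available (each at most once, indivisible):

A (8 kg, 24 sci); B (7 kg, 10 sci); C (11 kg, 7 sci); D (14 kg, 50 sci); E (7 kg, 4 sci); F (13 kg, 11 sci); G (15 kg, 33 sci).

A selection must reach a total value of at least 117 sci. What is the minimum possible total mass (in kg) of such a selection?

Subsets with value ≥ 117, sorted by total mass:
- A+B+D+G: mass 44, value 117
- A+D+F+G: mass 50, value 118
- A+B+D+E+G: mass 51, value 121
Minimum mass: 44 kg.

44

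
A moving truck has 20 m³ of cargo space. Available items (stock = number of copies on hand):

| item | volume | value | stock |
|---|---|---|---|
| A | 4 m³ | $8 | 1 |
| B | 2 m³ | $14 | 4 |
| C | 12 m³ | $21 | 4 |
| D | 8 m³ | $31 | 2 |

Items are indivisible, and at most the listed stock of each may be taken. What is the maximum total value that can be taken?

$95

Best selections within volume 20 and stock limits:
- 1×A + 4×B + 1×D: volume 20, value 95
- 2×B + 2×D: volume 20, value 90
Best: $95.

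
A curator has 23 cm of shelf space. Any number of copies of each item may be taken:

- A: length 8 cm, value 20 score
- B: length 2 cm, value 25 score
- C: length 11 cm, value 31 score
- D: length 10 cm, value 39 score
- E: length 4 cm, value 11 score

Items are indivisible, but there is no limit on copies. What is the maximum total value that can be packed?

275 score

Best value-per-unit is B at 25/2, and filling with it alone uses length 11×2=22. No mix of the others beats 11×25 = 275.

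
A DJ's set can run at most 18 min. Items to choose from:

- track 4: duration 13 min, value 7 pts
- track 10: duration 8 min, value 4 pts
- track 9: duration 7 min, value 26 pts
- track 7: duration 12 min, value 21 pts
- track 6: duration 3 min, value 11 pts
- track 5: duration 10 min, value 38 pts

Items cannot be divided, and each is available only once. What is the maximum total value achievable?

64 pts

Check high-value combinations within 18 min:
- track 9+track 5: duration 7+10=17, value 26+38=64
- track 6+track 5: duration 3+10=13, value 11+38=49
- track 10+track 5: duration 8+10=18, value 4+38=42
- track 10+track 9+track 6: duration 8+7+3=18, value 4+26+11=41
Best: 64 pts.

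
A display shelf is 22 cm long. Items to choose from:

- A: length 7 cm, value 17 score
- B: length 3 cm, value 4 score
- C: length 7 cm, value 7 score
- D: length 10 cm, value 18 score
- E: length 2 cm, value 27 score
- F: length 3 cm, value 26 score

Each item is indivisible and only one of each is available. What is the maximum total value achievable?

88 score

Check high-value combinations within 22 cm:
- A+D+E+F: length 7+10+2+3=22, value 17+18+27+26=88
- A+B+C+E+F: length 7+3+7+2+3=22, value 17+4+7+27+26=81
- C+D+E+F: length 7+10+2+3=22, value 7+18+27+26=78
- A+C+E+F: length 7+7+2+3=19, value 17+7+27+26=77
- B+D+E+F: length 3+10+2+3=18, value 4+18+27+26=75
Best: 88 score.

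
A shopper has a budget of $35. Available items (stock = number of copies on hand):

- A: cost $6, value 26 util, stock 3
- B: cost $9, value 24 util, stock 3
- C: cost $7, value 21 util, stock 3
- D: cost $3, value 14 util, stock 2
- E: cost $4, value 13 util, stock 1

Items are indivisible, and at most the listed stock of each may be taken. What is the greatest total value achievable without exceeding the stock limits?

Best selections within cost 35 and stock limits:
- 3×A + 1×C + 2×D + 1×E: cost 35, value 140
- 3×A + 2×C + 1×D: cost 35, value 134
Best: 140 util.

140 util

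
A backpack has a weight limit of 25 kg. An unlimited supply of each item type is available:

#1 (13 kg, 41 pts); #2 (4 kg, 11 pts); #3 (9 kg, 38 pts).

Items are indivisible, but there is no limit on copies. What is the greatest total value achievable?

Best value-per-unit is #3 at 38/9; filling with it alone gives 2×38 = 76.
Optimal mix: 1×#2 + 2×#3 → weight 22, value 87.

87 pts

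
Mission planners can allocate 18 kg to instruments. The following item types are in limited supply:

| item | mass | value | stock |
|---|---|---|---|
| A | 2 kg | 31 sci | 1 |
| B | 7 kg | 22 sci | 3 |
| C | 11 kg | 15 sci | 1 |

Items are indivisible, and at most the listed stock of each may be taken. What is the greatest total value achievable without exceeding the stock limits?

Top feasible selections:
- 1×A + 2×B: mass 16, value 75
- 1×A + 1×B: mass 9, value 53
Best: 75 sci.

75 sci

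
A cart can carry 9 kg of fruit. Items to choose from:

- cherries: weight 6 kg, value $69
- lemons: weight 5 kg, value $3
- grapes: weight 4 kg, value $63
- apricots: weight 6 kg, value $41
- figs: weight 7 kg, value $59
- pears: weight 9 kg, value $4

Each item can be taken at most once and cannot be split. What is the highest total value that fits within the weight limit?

Check high-value combinations within 9 kg:
- cherries: weight 6, value 69
- lemons+grapes: weight 5+4=9, value 3+63=66
- grapes: weight 4, value 63
- figs: weight 7, value 59
Best: $69.

$69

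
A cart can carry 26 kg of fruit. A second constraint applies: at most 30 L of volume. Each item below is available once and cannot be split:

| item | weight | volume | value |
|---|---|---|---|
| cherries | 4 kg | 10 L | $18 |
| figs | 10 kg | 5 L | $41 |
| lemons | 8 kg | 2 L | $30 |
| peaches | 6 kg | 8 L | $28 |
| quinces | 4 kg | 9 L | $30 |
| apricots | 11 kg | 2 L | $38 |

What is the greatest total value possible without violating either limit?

$119

Feasible sets respecting both limits:
- cherries+figs+lemons+quinces: weight 26, volume 26, value 119
- cherries+peaches+quinces+apricots: weight 25, volume 29, value 114
- figs+quinces+apricots: weight 25, volume 16, value 109
- cherries+lemons+peaches+quinces: weight 22, volume 29, value 106
Best: $119.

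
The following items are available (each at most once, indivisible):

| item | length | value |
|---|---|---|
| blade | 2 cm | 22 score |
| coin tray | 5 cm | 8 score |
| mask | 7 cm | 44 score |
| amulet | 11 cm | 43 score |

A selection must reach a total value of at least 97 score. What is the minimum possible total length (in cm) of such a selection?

20

Subsets with value ≥ 97, sorted by total length:
- blade+mask+amulet: length 20, value 109
- blade+coin tray+mask+amulet: length 25, value 117
Minimum length: 20 cm.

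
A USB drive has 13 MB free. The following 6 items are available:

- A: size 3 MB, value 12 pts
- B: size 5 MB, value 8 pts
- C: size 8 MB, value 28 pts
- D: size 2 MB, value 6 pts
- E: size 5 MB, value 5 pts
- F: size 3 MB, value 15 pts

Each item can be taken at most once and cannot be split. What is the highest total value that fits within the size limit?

49 pts

Check high-value combinations within 13 MB:
- C+D+F: size 8+2+3=13, value 28+6+15=49
- A+C+D: size 3+8+2=13, value 12+28+6=46
- C+F: size 8+3=11, value 28+15=43
- A+B+D+F: size 3+5+2+3=13, value 12+8+6+15=41
- A+C: size 3+8=11, value 12+28=40
Best: 49 pts.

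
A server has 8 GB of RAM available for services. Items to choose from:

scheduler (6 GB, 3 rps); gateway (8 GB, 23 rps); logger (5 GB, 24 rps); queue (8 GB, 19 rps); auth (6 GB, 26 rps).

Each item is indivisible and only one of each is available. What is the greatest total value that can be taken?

Check high-value combinations within 8 GB:
- auth: memory 6, value 26
- logger: memory 5, value 24
- gateway: memory 8, value 23
Best: 26 rps.

26 rps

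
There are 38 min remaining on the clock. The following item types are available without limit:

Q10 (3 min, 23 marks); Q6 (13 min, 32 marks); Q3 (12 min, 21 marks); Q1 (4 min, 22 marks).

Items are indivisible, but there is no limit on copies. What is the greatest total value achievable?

Best value-per-unit is Q10 at 23/3, and filling with it alone uses time 12×3=36. No mix of the others beats 12×23 = 276.

276 marks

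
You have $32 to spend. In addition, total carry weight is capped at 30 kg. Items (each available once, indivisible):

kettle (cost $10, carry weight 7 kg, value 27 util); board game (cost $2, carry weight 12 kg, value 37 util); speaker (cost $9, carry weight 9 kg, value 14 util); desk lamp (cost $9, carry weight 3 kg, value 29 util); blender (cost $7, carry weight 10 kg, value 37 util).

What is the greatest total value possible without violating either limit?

103 util

Feasible sets respecting both limits:
- board game+desk lamp+blender: cost 18, carry weight 25, value 103
- kettle+board game+blender: cost 19, carry weight 29, value 101
- kettle+board game+desk lamp: cost 21, carry weight 22, value 93
- kettle+desk lamp+blender: cost 26, carry weight 20, value 93
Best: 103 util.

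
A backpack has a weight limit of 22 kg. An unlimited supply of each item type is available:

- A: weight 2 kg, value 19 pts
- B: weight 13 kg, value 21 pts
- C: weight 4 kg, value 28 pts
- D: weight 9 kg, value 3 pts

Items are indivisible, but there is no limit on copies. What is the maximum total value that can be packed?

Best value-per-unit is A at 19/2, and filling with it alone uses weight 11×2=22. No mix of the others beats 11×19 = 209.

209 pts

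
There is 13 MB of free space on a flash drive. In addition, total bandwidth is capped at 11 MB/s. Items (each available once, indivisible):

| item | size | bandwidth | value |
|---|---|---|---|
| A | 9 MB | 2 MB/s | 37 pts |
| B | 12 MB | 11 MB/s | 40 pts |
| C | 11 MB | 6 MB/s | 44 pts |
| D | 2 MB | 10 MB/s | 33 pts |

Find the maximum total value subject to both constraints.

Feasible sets respecting both limits:
- C: size 11, bandwidth 6, value 44
- B: size 12, bandwidth 11, value 40
- A: size 9, bandwidth 2, value 37
- D: size 2, bandwidth 10, value 33
Best: 44 pts.

44 pts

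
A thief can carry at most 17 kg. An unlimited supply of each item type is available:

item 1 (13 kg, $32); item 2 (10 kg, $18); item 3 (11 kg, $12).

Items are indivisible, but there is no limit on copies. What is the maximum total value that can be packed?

$32

Best value-per-unit is item 1 at 32/13, and filling with it alone uses weight 1×13=13. No mix of the others beats 1×32 = 32.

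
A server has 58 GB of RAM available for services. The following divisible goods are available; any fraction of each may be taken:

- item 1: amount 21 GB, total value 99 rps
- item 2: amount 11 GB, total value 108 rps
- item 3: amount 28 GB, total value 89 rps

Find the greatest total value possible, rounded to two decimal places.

Take in order of value per unit:
- item 2 (108/11 per unit): all 11 → value 108, running total 108.00
- item 1 (99/21 per unit): all 21 → value 99, running total 207.00
- item 3 (89/28 per unit): 26 of 28 → value 26×89/28 = 82.6429, running total 289.64
Total 289.64.

289.64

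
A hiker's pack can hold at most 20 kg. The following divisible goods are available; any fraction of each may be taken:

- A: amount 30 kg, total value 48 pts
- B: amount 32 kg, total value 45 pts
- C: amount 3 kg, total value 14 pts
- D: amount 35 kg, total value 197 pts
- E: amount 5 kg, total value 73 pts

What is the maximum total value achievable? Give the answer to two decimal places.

Take in order of value per unit:
- E (73/5 per unit): all 5 → value 73, running total 73.00
- D (197/35 per unit): 15 of 35 → value 15×197/35 = 84.4286, running total 157.43
Total 157.43.

157.43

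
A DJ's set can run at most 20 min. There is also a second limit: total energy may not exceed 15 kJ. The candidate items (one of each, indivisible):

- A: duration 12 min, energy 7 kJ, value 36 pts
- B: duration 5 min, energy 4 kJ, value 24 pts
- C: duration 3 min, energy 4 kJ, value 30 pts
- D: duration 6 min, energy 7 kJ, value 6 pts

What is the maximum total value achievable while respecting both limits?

90 pts

Feasible sets respecting both limits:
- A+B+C: duration 20, energy 15, value 90
- A+C: duration 15, energy 11, value 66
- A+B: duration 17, energy 11, value 60
- B+C+D: duration 14, energy 15, value 60
Best: 90 pts.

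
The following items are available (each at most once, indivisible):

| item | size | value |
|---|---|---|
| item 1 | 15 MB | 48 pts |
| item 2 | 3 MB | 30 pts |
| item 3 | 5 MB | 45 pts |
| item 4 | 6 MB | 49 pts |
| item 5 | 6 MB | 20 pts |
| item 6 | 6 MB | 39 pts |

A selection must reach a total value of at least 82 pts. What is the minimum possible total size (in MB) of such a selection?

Subsets with value ≥ 82, sorted by total size:
- item 3+item 4: size 11, value 94
- item 3+item 6: size 11, value 84
Minimum size: 11 MB.

11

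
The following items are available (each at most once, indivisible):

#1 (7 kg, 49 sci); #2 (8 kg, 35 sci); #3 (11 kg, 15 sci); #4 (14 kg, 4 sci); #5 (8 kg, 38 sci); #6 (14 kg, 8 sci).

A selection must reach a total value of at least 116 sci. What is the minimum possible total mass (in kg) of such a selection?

Subsets with value ≥ 116, sorted by total mass:
- #1+#2+#5: mass 23, value 122
- #1+#2+#3+#5: mass 34, value 137
Minimum mass: 23 kg.

23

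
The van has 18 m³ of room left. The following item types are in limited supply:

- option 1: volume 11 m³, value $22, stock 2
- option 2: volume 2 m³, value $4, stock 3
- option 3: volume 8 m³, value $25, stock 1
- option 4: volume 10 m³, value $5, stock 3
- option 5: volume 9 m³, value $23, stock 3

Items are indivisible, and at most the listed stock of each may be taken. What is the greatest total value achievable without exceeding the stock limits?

Best selections within volume 18 and stock limits:
- 1×option 3 + 1×option 5: volume 17, value 48
- 2×option 5: volume 18, value 46
Best: $48.

$48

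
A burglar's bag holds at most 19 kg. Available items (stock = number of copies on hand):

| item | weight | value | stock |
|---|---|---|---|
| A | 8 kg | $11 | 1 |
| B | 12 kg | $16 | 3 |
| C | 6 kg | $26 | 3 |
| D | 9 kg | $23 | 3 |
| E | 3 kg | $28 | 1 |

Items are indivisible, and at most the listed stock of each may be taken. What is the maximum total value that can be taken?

Top feasible selections:
- 2×C + 1×E: weight 15, value 80
- 3×C: weight 18, value 78
- 1×C + 1×D + 1×E: weight 18, value 77
- 1×A + 1×C + 1×E: weight 17, value 65
Best: $80.

$80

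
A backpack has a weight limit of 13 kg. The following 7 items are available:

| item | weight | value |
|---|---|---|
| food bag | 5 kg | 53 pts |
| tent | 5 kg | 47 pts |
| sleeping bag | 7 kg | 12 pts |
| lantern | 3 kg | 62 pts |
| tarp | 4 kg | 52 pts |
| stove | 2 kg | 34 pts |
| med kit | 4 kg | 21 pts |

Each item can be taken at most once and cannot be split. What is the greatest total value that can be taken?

Check high-value combinations within 13 kg:
- lantern+tarp+stove+med kit: weight 3+4+2+4=13, value 62+52+34+21=169
- food bag+lantern+tarp: weight 5+3+4=12, value 53+62+52=167
- food bag+tent+lantern: weight 5+5+3=13, value 53+47+62=162
- tent+lantern+tarp: weight 5+3+4=12, value 47+62+52=161
Best: 169 pts.

169 pts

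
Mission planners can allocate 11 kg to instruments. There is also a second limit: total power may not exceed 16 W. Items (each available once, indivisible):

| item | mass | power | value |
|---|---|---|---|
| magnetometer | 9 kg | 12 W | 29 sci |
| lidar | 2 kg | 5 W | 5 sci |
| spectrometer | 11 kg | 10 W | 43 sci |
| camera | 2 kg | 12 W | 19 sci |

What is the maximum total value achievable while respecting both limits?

Feasible sets respecting both limits:
- spectrometer: mass 11, power 10, value 43
- magnetometer: mass 9, power 12, value 29
- camera: mass 2, power 12, value 19
Best: 43 sci.

43 sci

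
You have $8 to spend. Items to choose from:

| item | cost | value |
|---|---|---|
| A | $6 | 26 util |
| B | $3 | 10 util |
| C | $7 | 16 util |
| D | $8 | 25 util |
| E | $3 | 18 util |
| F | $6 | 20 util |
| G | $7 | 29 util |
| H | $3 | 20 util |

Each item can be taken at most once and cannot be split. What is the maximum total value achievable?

38 util

Check high-value combinations within $8:
- E+H: cost 3+3=6, value 18+20=38
- B+H: cost 3+3=6, value 10+20=30
- G: cost 7, value 29
Best: 38 util.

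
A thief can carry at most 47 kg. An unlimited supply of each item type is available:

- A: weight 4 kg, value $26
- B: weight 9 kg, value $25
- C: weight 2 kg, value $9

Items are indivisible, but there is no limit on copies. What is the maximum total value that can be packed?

Best value-per-unit is A at 26/4; filling with it alone gives 11×26 = 286.
Optimal mix: 11×A + 1×C → weight 46, value 295.

$295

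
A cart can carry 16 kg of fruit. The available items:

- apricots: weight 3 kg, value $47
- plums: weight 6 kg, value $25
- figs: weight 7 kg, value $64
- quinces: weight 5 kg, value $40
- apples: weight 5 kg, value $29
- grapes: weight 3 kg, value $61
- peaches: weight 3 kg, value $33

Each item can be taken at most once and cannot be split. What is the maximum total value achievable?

$205

This is a 0/1 knapsack; check combinations near the capacity.
- apricots+figs+grapes+peaches: weight 3+7+3+3=16, value 47+64+61+33=205
- apricots+quinces+grapes+peaches: weight 3+5+3+3=14, value 47+40+61+33=181
- apricots+quinces+apples+grapes: weight 3+5+5+3=16, value 47+40+29+61=177
- apricots+figs+grapes: weight 3+7+3=13, value 47+64+61=172
- apricots+apples+grapes+peaches: weight 3+5+3+3=14, value 47+29+61+33=170
Best: $205.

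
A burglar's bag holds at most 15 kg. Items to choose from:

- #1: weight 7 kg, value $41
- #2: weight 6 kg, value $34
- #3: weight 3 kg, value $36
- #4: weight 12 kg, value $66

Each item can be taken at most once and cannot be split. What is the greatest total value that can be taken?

$102

This is a 0/1 knapsack; check combinations near the capacity.
- #3+#4: weight 3+12=15, value 36+66=102
- #1+#3: weight 7+3=10, value 41+36=77
- #1+#2: weight 7+6=13, value 41+34=75
- #2+#3: weight 6+3=9, value 34+36=70
Best: $102.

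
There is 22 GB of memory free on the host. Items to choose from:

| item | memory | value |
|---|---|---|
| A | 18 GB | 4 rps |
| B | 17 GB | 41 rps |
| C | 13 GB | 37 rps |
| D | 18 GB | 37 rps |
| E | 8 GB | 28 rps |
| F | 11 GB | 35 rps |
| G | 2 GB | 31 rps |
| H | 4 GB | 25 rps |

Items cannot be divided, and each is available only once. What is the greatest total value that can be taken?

94 rps

Check high-value combinations within 22 GB:
- E+F+G: memory 8+11+2=21, value 28+35+31=94
- C+G+H: memory 13+2+4=19, value 37+31+25=93
- F+G+H: memory 11+2+4=17, value 35+31+25=91
Best: 94 rps.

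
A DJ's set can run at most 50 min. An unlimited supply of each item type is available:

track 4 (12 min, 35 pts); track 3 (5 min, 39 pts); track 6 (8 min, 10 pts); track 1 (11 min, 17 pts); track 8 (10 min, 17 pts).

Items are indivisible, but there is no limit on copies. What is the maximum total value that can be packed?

Best value-per-unit is track 3 at 39/5, and filling with it alone uses duration 10×5=50. No mix of the others beats 10×39 = 390.

390 pts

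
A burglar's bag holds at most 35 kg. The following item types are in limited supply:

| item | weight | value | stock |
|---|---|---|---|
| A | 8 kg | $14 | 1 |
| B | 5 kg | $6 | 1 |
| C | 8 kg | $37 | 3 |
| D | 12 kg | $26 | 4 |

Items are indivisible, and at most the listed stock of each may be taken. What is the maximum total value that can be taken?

$125

Top feasible selections:
- 1×A + 3×C: weight 32, value 125
- 1×B + 3×C: weight 29, value 117
- 3×C: weight 24, value 111
Best: $125.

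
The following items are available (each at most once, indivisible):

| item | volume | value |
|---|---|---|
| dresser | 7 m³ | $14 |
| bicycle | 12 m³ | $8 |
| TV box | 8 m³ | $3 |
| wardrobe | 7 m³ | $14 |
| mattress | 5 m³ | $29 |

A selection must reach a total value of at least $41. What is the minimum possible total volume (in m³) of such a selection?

12

Subsets with value ≥ 41, sorted by total volume:
- dresser+mattress: volume 12, value 43
- wardrobe+mattress: volume 12, value 43
Minimum volume: 12 m³.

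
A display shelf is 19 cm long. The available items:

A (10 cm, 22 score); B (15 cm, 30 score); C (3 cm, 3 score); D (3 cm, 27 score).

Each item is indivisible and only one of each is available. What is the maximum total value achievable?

This is a 0/1 knapsack; check combinations near the capacity.
- B+D: length 15+3=18, value 30+27=57
- A+C+D: length 10+3+3=16, value 22+3+27=52
- A+D: length 10+3=13, value 22+27=49
Best: 57 score.

57 score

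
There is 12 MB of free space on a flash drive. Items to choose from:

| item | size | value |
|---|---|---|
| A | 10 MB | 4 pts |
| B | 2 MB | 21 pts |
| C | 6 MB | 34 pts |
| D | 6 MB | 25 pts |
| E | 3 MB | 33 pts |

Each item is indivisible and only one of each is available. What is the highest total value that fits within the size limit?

88 pts

This is a 0/1 knapsack; check combinations near the capacity.
- B+C+E: size 2+6+3=11, value 21+34+33=88
- B+D+E: size 2+6+3=11, value 21+25+33=79
- C+E: size 6+3=9, value 34+33=67
- C+D: size 6+6=12, value 34+25=59
Best: 88 pts.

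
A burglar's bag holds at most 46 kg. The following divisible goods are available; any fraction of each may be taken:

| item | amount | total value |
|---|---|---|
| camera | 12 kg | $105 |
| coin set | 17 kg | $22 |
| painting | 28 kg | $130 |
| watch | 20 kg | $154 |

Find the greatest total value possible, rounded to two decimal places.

324.00

Take in order of value per unit:
- camera (105/12 per unit): all 12 → value 105, running total 105.00
- watch (154/20 per unit): all 20 → value 154, running total 259.00
- painting (130/28 per unit): 14 of 28 → value 14×130/28 = 65.0000, running total 324.00
Total 324.00.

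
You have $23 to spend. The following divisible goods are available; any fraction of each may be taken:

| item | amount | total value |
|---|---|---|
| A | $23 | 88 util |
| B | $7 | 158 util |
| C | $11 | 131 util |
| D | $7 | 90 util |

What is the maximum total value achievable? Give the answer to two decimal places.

355.18

Take in order of value per unit:
- B (158/7 per unit): all 7 → value 158, running total 158.00
- D (90/7 per unit): all 7 → value 90, running total 248.00
- C (131/11 per unit): 9 of 11 → value 9×131/11 = 107.1818, running total 355.18
Total 355.18.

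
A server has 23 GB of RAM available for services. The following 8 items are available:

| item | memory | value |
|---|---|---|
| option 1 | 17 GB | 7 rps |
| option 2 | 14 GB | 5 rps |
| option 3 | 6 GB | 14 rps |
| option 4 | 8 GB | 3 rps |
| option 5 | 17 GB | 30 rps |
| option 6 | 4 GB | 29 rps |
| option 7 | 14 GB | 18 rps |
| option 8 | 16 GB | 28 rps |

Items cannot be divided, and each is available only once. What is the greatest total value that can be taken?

59 rps

Check high-value combinations within 23 GB:
- option 5+option 6: memory 17+4=21, value 30+29=59
- option 6+option 8: memory 4+16=20, value 29+28=57
- option 6+option 7: memory 4+14=18, value 29+18=47
Best: 59 rps.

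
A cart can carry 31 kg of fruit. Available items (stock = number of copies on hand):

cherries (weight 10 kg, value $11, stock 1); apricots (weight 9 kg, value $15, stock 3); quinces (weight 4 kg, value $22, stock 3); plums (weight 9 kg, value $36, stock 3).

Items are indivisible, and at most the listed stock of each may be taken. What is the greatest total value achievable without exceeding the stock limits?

Top feasible selections:
- 3×quinces + 2×plums: weight 30, value 138
- 1×quinces + 3×plums: weight 31, value 130
- 1×apricots + 3×quinces + 1×plums: weight 30, value 117
- 2×quinces + 2×plums: weight 26, value 116
Best: $138.

$138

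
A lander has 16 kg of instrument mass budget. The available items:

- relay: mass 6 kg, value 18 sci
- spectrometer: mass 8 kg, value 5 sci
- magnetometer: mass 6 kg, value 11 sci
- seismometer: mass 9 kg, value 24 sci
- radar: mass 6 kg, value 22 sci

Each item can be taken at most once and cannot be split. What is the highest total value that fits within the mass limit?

Check high-value combinations within 16 kg:
- seismometer+radar: mass 9+6=15, value 24+22=46
- relay+seismometer: mass 6+9=15, value 18+24=42
- relay+radar: mass 6+6=12, value 18+22=40
- magnetometer+seismometer: mass 6+9=15, value 11+24=35
- magnetometer+radar: mass 6+6=12, value 11+22=33
Best: 46 sci.

46 sci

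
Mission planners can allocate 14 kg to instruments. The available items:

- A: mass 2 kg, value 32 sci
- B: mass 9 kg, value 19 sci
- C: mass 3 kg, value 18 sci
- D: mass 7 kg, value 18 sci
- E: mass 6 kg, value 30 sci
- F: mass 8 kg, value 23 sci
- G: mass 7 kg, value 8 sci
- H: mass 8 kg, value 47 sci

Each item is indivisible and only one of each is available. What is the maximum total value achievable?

Check high-value combinations within 14 kg:
- A+C+H: mass 2+3+8=13, value 32+18+47=97
- A+C+E: mass 2+3+6=11, value 32+18+30=80
- A+H: mass 2+8=10, value 32+47=79
Best: 97 sci.

97 sci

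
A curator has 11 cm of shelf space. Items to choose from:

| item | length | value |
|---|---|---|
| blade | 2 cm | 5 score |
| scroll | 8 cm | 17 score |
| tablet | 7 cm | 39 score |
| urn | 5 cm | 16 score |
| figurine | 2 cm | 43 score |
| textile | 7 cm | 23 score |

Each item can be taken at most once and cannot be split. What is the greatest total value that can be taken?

Check high-value combinations within 11 cm:
- blade+tablet+figurine: length 2+7+2=11, value 5+39+43=87
- tablet+figurine: length 7+2=9, value 39+43=82
- blade+figurine+textile: length 2+2+7=11, value 5+43+23=71
- figurine+textile: length 2+7=9, value 43+23=66
- blade+urn+figurine: length 2+5+2=9, value 5+16+43=64
Best: 87 score.

87 score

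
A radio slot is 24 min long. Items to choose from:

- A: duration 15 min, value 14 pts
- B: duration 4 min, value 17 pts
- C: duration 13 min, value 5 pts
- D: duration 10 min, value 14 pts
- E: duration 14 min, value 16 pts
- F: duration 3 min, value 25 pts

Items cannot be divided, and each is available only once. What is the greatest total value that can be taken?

58 pts

This is a 0/1 knapsack; check combinations near the capacity.
- B+E+F: duration 4+14+3=21, value 17+16+25=58
- B+D+F: duration 4+10+3=17, value 17+14+25=56
- A+B+F: duration 15+4+3=22, value 14+17+25=56
- B+C+F: duration 4+13+3=20, value 17+5+25=47
- B+F: duration 4+3=7, value 17+25=42
Best: 58 pts.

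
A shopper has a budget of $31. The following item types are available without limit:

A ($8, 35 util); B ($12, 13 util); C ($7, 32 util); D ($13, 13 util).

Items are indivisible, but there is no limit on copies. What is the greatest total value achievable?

Best value-per-unit is C at 32/7; filling with it alone gives 4×32 = 128.
Optimal mix: 3×A + 1×C → cost 31, value 137.

137 util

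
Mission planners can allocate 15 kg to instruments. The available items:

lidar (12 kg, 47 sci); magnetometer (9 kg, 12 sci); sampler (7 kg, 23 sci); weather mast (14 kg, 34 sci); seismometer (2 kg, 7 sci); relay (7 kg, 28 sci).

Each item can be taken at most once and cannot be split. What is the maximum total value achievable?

54 sci

Check high-value combinations within 15 kg:
- lidar+seismometer: mass 12+2=14, value 47+7=54
- sampler+relay: mass 7+7=14, value 23+28=51
- lidar: mass 12, value 47
- seismometer+relay: mass 2+7=9, value 7+28=35
- weather mast: mass 14, value 34
Best: 54 sci.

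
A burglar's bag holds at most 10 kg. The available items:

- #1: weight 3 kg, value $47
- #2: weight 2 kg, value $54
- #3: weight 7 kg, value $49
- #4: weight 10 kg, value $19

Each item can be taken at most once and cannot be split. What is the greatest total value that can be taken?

Check high-value combinations within 10 kg:
- #2+#3: weight 2+7=9, value 54+49=103
- #1+#2: weight 3+2=5, value 47+54=101
- #1+#3: weight 3+7=10, value 47+49=96
Best: $103.

$103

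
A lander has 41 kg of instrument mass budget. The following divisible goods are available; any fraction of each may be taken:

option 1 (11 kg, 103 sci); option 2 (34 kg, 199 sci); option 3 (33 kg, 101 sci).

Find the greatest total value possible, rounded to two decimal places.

Take in order of value per unit:
- option 1 (103/11 per unit): all 11 → value 103, running total 103.00
- option 2 (199/34 per unit): 30 of 34 → value 30×199/34 = 175.5882, running total 278.59
Total 278.59.

278.59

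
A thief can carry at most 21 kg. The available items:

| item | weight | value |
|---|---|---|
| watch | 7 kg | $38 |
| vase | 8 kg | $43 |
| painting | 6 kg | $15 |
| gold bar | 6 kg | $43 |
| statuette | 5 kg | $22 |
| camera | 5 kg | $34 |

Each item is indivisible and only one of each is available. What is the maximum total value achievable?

This is a 0/1 knapsack; check combinations near the capacity.
- watch+vase+gold bar: weight 7+8+6=21, value 38+43+43=124
- vase+gold bar+camera: weight 8+6+5=19, value 43+43+34=120
- watch+gold bar+camera: weight 7+6+5=18, value 38+43+34=115
- watch+vase+camera: weight 7+8+5=20, value 38+43+34=115
- vase+gold bar+statuette: weight 8+6+5=19, value 43+43+22=108
Best: $124.

$124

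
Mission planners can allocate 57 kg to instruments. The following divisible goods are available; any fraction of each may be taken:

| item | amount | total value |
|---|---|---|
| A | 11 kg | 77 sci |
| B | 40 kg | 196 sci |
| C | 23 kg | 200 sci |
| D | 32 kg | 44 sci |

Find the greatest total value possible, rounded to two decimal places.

Take in order of value per unit:
- C (200/23 per unit): all 23 → value 200, running total 200.00
- A (77/11 per unit): all 11 → value 77, running total 277.00
- B (196/40 per unit): 23 of 40 → value 23×196/40 = 112.7000, running total 389.70
Total 389.70.

389.70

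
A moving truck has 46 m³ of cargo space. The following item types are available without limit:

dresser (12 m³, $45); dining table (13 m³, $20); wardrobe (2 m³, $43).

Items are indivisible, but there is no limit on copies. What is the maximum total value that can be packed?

$989

Best value-per-unit is wardrobe at 43/2, and filling with it alone uses volume 23×2=46. No mix of the others beats 23×43 = 989.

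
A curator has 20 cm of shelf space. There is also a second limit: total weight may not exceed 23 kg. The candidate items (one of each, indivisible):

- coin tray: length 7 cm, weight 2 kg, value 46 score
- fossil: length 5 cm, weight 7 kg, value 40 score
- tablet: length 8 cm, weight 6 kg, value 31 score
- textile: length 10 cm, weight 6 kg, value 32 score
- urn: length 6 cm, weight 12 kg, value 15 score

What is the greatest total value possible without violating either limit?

117 score

Feasible sets respecting both limits:
- coin tray+fossil+tablet: length 20, weight 15, value 117
- coin tray+fossil+urn: length 18, weight 21, value 101
- coin tray+fossil: length 12, weight 9, value 86
- coin tray+textile: length 17, weight 8, value 78
Best: 117 score.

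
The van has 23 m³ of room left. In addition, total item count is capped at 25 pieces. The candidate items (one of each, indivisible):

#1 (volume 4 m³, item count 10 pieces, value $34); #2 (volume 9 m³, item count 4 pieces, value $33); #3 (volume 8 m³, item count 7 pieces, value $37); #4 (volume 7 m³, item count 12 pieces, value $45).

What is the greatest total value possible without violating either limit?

$104

Feasible sets respecting both limits:
- #1+#2+#3: volume 21, item count 21, value 104
- #3+#4: volume 15, item count 19, value 82
- #1+#4: volume 11, item count 22, value 79
- #2+#4: volume 16, item count 16, value 78
Best: $104.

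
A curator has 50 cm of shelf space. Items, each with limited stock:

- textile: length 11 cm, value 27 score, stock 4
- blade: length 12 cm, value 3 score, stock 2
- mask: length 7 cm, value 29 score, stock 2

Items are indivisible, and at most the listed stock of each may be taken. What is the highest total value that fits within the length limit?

Best selections within length 50 and stock limits:
- 3×textile + 2×mask: length 47, value 139
- 2×textile + 1×blade + 2×mask: length 48, value 115
Best: 139 score.

139 score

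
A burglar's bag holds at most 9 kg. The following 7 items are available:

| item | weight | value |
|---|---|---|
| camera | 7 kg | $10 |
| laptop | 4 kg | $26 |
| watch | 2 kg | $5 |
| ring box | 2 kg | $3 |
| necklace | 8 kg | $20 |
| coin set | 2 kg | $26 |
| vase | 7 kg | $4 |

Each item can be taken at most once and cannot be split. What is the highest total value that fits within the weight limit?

Check high-value combinations within 9 kg:
- laptop+watch+coin set: weight 4+2+2=8, value 26+5+26=57
- laptop+ring box+coin set: weight 4+2+2=8, value 26+3+26=55
- laptop+coin set: weight 4+2=6, value 26+26=52
- camera+coin set: weight 7+2=9, value 10+26=36
- watch+ring box+coin set: weight 2+2+2=6, value 5+3+26=34
Best: $57.

$57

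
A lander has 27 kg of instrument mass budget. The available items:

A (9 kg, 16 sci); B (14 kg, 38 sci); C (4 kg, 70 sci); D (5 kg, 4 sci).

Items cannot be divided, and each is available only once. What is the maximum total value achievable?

This is a 0/1 knapsack; check combinations near the capacity.
- A+B+C: mass 9+14+4=27, value 16+38+70=124
- B+C+D: mass 14+4+5=23, value 38+70+4=112
- B+C: mass 14+4=18, value 38+70=108
- A+C+D: mass 9+4+5=18, value 16+70+4=90
Best: 124 sci.

124 sci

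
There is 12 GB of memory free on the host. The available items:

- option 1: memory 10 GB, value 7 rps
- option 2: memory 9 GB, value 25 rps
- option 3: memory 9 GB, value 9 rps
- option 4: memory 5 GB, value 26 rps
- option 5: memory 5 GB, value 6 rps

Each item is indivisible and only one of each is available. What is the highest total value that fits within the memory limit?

32 rps

Check high-value combinations within 12 GB:
- option 4+option 5: memory 5+5=10, value 26+6=32
- option 4: memory 5, value 26
- option 2: memory 9, value 25
Best: 32 rps.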